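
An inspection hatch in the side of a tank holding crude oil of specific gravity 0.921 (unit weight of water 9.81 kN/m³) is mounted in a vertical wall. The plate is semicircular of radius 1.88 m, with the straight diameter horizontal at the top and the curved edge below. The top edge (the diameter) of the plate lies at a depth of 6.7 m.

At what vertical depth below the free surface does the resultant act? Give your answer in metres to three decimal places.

γ = 0.921 × 9.81 = 9.03501 kN/m³.
The centroid of a semicircle lies 4r/(3π) = 0.797897 m from the diameter, here below the top edge, so the centroid depth is h_c = 6.7 + 0.797897 = 7.4979 m.
A = πr²/2 = π × 1.88²/2 = 5.55182 m².
Resultant F = γ·h_c·A = 9.03501 × 7.4979 × 5.55182 = 376.1 kN.
I_c = (π/8 − 8/(9π))·r⁴ = 0.109757 × 1.88⁴ = 1.37108 m⁴.
Centre of pressure: y_p = y_c + I_c/(y_c·A) = 7.4979 + 1.37108/(7.4979 × 5.55182) = 7.4979 + 0.0329373 = 7.53084 m along the plane.

h_p = 7.531 m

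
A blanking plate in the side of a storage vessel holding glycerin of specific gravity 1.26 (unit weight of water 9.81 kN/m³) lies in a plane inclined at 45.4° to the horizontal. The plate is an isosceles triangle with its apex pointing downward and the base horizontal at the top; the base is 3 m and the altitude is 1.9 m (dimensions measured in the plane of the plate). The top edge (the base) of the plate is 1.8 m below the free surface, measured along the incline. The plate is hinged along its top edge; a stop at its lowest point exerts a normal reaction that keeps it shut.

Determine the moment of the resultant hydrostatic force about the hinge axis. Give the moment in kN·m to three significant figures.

γ = 1.26 × 9.81 = 12.3606 kN/m³.
Let θ = 45.4° be the plate's angle to the horizontal; measure y along the incline from where the plane meets the free surface. Vertical depth h = y·sinθ with sinθ = 0.712026.
With the apex down, the centroid sits h/3 = 1.9/3 = 0.633333 m below the base (the top edge), so y_c = 1.8 + 0.633333 = 2.43333 m and h_c = 2.43333 × 0.712026 = 1.73259 m.
A = ½ × 3 × 1.9 = 2.85 m².
Resultant F = γ·h_c·A = 12.3606 × 1.73259 × 2.85 = 61.0352 kN.
I_c = b·h³/36 = 3 × 1.9³/36 = 0.571583 m⁴.
Centre of pressure: y_p = y_c + I_c/(y_c·A) = 2.43333 + 0.571583/(2.43333 × 2.85) = 2.43333 + 0.0824202 = 2.51575 m along the plane.
The resultant acts 0.633333 + 0.0824202 = 0.715753 m (along the plate) below the hinge at the top edge, so the moment about the hinge is M = F × 0.715753 = 61.0352 × 0.715753 = 43.6861 kN·m.

M ≈ 43.7 kN·m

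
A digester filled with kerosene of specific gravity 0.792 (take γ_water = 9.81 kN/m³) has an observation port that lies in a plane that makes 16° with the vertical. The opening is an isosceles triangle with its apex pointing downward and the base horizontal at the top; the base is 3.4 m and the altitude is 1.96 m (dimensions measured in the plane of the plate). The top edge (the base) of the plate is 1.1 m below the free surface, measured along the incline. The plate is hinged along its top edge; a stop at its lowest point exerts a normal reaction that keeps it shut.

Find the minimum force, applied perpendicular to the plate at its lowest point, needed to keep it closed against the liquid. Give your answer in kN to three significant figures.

P ≈ 17.3 kN

γ = 0.792 × 9.81 = 7.76952 kN/m³.
The plate makes 16° with the vertical, i.e. θ = 90° − 16° = 74° to the horizontal. Measuring y along the incline from the free-surface line, vertical depth h = y·sinθ with sinθ = 0.961262.
With the apex down, the centroid sits h/3 = 1.96/3 = 0.653333 m below the base (the top edge), so y_c = 1.1 + 0.653333 = 1.75333 m and h_c = 1.75333 × 0.961262 = 1.68541 m.
A = ½ × 3.4 × 1.96 = 3.332 m².
Resultant F = γ·h_c·A = 7.76952 × 1.68541 × 3.332 = 43.632 kN.
I_c = b·h³/36 = 3.4 × 1.96³/36 = 0.711123 m⁴.
Centre of pressure: y_p = y_c + I_c/(y_c·A) = 1.75333 + 0.711123/(1.75333 × 3.332) = 1.75333 + 0.121724 = 1.87505 m along the plane.
The resultant acts 0.653333 + 0.121724 = 0.775057 m (along the plate) below the hinge at the top edge, so the moment about the hinge is M = F × 0.775057 = 43.632 × 0.775057 = 33.8173 kN·m.
A normal force at the bottom, 1.96 m from the hinge, must supply this moment: P = 33.8173/1.96 = 17.2537 kN.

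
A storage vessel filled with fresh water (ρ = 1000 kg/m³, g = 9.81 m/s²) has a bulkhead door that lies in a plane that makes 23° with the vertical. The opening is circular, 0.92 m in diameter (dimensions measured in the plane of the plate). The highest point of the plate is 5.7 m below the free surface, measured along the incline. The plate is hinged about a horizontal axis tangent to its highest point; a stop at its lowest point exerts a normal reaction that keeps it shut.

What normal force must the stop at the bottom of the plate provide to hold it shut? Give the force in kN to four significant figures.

γ = ρg = 1000 × 9.81 = 9810 N/m³ = 9.81 kN/m³.
The plate makes 23° with the vertical, i.e. θ = 90° − 23° = 67° to the horizontal. Measuring y along the incline from the free-surface line, vertical depth h = y·sinθ with sinθ = 0.920505.
The centroid is at the centre, 0.46 m below the top of the plate, so y_c = 5.7 + 0.46 = 6.16 m and h_c = 6.16 × 0.920505 = 5.67031 m.
A = π(0.46)² = 0.664761 m².
Resultant F = γ·h_c·A = 9.81 × 5.67031 × 0.664761 = 36.9778 kN.
I_c = πr⁴/4 = π × 0.46⁴/4 = 0.0351659 m⁴.
Centre of pressure: y_p = y_c + I_c/(y_c·A) = 6.16 + 0.0351659/(6.16 × 0.664761) = 6.16 + 0.00858767 = 6.16859 m along the plane.
The resultant acts 0.46 + 0.00858767 = 0.468588 m (along the plate) below the hinge at the top edge, so the moment about the hinge is M = F × 0.468588 = 36.9778 × 0.468588 = 17.3274 kN·m.
A normal force at the bottom, 0.92 m from the hinge, must supply this moment: P = 17.3274/0.92 = 18.8341 kN.

P ≈ 18.83 kN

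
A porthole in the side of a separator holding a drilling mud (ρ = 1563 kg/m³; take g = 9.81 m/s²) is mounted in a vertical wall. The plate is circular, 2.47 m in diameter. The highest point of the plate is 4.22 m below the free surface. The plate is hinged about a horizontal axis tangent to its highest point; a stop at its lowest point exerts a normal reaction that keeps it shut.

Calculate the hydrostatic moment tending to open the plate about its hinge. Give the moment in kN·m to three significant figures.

M ≈ 523 kN·m

γ = ρg = 1563 × 9.81 / 1000 = 15.33303 kN/m³.
The centroid is at the centre, 1.235 m below the top of the plate, so the centroid depth is h_c = 4.22 + 1.235 = 5.455 m.
A = π(1.235)² = 4.79164 m².
Resultant F = γ·h_c·A = 15.33303 × 5.455 × 4.79164 = 400.781 kN.
I_c = πr⁴/4 = π × 1.235⁴/4 = 1.82708 m⁴.
Centre of pressure: y_p = y_c + I_c/(y_c·A) = 5.455 + 1.82708/(5.455 × 4.79164) = 5.455 + 0.0699002 = 5.5249 m along the plane.
The resultant acts 1.235 + 0.0699002 = 1.3049 m (along the plate) below the hinge at the top edge, so the moment about the hinge is M = F × 1.3049 = 400.781 × 1.3049 = 522.979 kN·m.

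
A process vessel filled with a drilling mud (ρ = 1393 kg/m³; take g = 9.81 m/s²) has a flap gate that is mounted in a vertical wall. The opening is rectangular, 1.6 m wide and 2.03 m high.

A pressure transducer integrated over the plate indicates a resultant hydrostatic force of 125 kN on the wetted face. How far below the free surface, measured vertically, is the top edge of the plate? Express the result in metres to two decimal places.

d_top ≈ 1.80 m

γ = ρg = 1393 × 9.81 / 1000 = 13.66533 kN/m³.
A = 1.6 × 2.03 = 3.248 m².
From F = γ·h_c·A, the centroid depth is h_c = 125/(13.66533 × 3.248) = 2.81627 m.
The centroid lies 2.03/2 = 1.015 m below the top edge, so the top edge sits at h_top = 2.81627 − 1.015 = 1.80127 m below the surface.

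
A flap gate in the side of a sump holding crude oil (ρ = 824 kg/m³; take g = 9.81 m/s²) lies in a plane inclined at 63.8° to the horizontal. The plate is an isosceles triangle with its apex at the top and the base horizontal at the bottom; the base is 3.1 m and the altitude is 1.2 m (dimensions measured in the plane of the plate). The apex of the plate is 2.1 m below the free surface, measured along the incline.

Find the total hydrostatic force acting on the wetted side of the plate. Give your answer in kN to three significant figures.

γ = ρg = 824 × 9.81 / 1000 = 8.08344 kN/m³.
Let θ = 63.8° be the plate's angle to the horizontal; measure y along the incline from where the plane meets the free surface. Vertical depth h = y·sinθ with sinθ = 0.897258.
With the apex up, the centroid sits 2h/3 = 2 × 1.2/3 = 0.8 m below the apex, so y_c = 2.1 + 0.8 = 2.9 m and h_c = 2.9 × 0.897258 = 2.60205 m.
A = ½ × 3.1 × 1.2 = 1.86 m².
Resultant F = γ·h_c·A = 8.08344 × 2.60205 × 1.86 = 39.1223 kN.

F ≈ 39.1 kN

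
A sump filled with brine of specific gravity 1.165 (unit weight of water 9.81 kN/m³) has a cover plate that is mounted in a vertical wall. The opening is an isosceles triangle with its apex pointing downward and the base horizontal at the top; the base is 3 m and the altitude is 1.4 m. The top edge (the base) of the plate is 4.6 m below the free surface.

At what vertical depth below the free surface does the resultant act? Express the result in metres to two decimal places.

γ = 1.165 × 9.81 = 11.42865 kN/m³.
With the apex down, the centroid sits h/3 = 1.4/3 = 0.466667 m below the base (the top edge), so the centroid depth is h_c = 4.6 + 0.466667 = 5.06667 m.
A = ½ × 3 × 1.4 = 2.1 m².
Resultant F = γ·h_c·A = 11.42865 × 5.06667 × 2.1 = 121.601 kN.
I_c = b·h³/36 = 3 × 1.4³/36 = 0.228667 m⁴.
Centre of pressure: y_p = y_c + I_c/(y_c·A) = 5.06667 + 0.228667/(5.06667 × 2.1) = 5.06667 + 0.0214912 = 5.08816 m along the plane.

h_p = 5.09 m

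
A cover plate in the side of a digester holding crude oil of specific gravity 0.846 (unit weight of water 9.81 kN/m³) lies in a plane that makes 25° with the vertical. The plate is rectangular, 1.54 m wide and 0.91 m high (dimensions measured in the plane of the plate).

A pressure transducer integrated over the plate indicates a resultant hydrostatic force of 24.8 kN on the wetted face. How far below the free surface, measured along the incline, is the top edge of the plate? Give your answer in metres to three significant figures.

γ = 0.846 × 9.81 = 8.29926 kN/m³.
A = 1.54 × 0.91 = 1.4014 m².
From F = γ·h_c·A, the centroid depth is h_c = 24.8/(8.29926 × 1.4014) = 2.13231 m.
The plate makes 25° with the vertical, i.e. θ = 90° − 25° = 65° to the horizontal. Measuring y along the incline from the free-surface line, vertical depth h = y·sinθ with sinθ = 0.906308.
Along the incline, y_c = h_c/sinθ = 2.13231/0.906308 = 2.35274 m.
The centroid lies 0.91/2 = 0.455 m below the top edge, so the top edge sits at y_top = 2.35274 − 0.455 = 1.89774 m along the incline.

y_top ≈ 1.90 m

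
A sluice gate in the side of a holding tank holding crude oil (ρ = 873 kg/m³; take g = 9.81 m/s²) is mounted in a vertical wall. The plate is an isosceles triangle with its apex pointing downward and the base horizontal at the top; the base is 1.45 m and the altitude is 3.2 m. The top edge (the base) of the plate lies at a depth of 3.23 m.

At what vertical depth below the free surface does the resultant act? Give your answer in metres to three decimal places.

h_p = 4.429 m

γ = ρg = 873 × 9.81 / 1000 = 8.56413 kN/m³.
With the apex down, the centroid sits h/3 = 3.2/3 = 1.06667 m below the base (the top edge), so the centroid depth is h_c = 3.23 + 1.06667 = 4.29667 m.
A = ½ × 1.45 × 3.2 = 2.32 m².
Resultant F = γ·h_c·A = 8.56413 × 4.29667 × 2.32 = 85.3696 kN.
I_c = b·h³/36 = 1.45 × 3.2³/36 = 1.31982 m⁴.
Centre of pressure: y_p = y_c + I_c/(y_c·A) = 4.29667 + 1.31982/(4.29667 × 2.32) = 4.29667 + 0.132402 = 4.42907 m along the plane.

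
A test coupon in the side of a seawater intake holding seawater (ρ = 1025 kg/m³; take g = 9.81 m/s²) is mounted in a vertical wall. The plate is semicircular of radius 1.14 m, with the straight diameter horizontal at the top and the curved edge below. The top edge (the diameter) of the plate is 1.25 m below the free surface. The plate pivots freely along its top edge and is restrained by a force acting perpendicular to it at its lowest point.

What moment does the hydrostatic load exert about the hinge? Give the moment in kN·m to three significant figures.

γ = ρg = 1025 × 9.81 / 1000 = 10.05525 kN/m³.
The centroid of a semicircle lies 4r/(3π) = 0.483831 m from the diameter, here below the top edge, so the centroid depth is h_c = 1.25 + 0.483831 = 1.73383 m.
A = πr²/2 = π × 1.14²/2 = 2.04141 m².
Resultant F = γ·h_c·A = 10.05525 × 1.73383 × 2.04141 = 35.5901 kN.
I_c = (π/8 − 8/(9π))·r⁴ = 0.109757 × 1.14⁴ = 0.185375 m⁴.
Centre of pressure: y_p = y_c + I_c/(y_c·A) = 1.73383 + 0.185375/(1.73383 × 2.04141) = 1.73383 + 0.0523738 = 1.7862 m along the plane.
The resultant acts 0.483831 + 0.0523738 = 0.536205 m (along the plate) below the hinge at the top edge, so the moment about the hinge is M = F × 0.536205 = 35.5901 × 0.536205 = 19.0836 kN·m.

M ≈ 19.1 kN·m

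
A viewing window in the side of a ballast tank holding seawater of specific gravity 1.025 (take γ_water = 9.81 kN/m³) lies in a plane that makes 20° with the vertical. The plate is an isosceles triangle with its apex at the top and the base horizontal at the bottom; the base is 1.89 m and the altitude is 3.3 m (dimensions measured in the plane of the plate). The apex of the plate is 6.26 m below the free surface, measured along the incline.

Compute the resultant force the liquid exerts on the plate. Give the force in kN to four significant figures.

F ≈ 249.3 kN

γ = 1.025 × 9.81 = 10.05525 kN/m³.
The plate makes 20° with the vertical, i.e. θ = 90° − 20° = 70° to the horizontal. Measuring y along the incline from the free-surface line, vertical depth h = y·sinθ with sinθ = 0.939693.
With the apex up, the centroid sits 2h/3 = 2 × 3.3/3 = 2.2 m below the apex, so y_c = 6.26 + 2.2 = 8.46 m and h_c = 8.46 × 0.939693 = 7.9498 m.
A = ½ × 1.89 × 3.3 = 3.1185 m².
Resultant F = γ·h_c·A = 10.05525 × 7.9498 × 3.1185 = 249.284 kN.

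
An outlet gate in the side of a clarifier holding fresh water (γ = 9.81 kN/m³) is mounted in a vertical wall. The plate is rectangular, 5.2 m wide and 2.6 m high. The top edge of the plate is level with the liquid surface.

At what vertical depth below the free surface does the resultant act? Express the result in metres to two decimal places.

γ = 9.81 kN/m³.
The centroid lies 2.6/2 = 1.3 m below the top edge, so the centroid depth is h_c = 1.3 m.
A = 5.2 × 2.6 = 13.52 m².
Resultant F = γ·h_c·A = 9.81 × 1.3 × 13.52 = 172.421 kN.
I_c = b·h³/12 = 5.2 × 2.6³/12 = 7.61627 m⁴.
Centre of pressure: y_p = y_c + I_c/(y_c·A) = 1.3 + 7.61627/(1.3 × 13.52) = 1.3 + 0.433334 = 1.73333 m along the plane.

h_p = 1.73 m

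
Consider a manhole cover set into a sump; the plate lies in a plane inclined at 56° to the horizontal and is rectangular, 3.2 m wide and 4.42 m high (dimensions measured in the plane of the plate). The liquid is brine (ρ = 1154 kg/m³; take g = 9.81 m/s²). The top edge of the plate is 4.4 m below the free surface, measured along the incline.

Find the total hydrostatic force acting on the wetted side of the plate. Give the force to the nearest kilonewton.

F ≈ 877 kN

γ = ρg = 1154 × 9.81 / 1000 = 11.32074 kN/m³.
Let θ = 56° be the plate's angle to the horizontal; measure y along the incline from where the plane meets the free surface. Vertical depth h = y·sinθ with sinθ = 0.829038.
The centroid lies 4.42/2 = 2.21 m below the top edge, so y_c = 4.4 + 2.21 = 6.61 m and h_c = 6.61 × 0.829038 = 5.47994 m.
A = 3.2 × 4.42 = 14.144 m².
Resultant F = γ·h_c·A = 11.32074 × 5.47994 × 14.144 = 877.451 kN.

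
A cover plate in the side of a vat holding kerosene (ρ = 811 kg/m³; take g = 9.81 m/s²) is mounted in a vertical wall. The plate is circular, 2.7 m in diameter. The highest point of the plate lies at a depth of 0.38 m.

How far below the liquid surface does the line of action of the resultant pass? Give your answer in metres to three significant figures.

h_p = 1.99 m

γ = ρg = 811 × 9.81 / 1000 = 7.95591 kN/m³.
The centroid is at the centre, 1.35 m below the top of the plate, so the centroid depth is h_c = 0.38 + 1.35 = 1.73 m.
A = π(1.35)² = 5.72555 m².
Resultant F = γ·h_c·A = 7.95591 × 1.73 × 5.72555 = 78.8049 kN.
I_c = πr⁴/4 = π × 1.35⁴/4 = 2.6087 m⁴.
Centre of pressure: y_p = y_c + I_c/(y_c·A) = 1.73 + 2.6087/(1.73 × 5.72555) = 1.73 + 0.263367 = 1.99337 m along the plane.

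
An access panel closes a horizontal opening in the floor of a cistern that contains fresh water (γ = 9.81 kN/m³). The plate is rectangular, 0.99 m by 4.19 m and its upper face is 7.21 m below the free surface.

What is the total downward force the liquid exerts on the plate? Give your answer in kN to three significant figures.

γ = 9.81 kN/m³.
The plate is horizontal, so pressure is uniform at p = γ·h = 9.81 × 7.21 = 70.7301 kN/m².
A = 0.99 × 4.19 = 4.1481 m².
F = p·A = 70.7301 × 4.1481 = 293.396 kN.

F ≈ 293 kN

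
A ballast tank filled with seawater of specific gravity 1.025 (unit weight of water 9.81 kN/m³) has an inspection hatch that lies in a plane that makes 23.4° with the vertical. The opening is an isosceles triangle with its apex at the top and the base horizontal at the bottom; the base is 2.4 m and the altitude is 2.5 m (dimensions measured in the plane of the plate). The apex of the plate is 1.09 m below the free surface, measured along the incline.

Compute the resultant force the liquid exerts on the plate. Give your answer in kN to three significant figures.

F ≈ 76.3 kN

γ = 1.025 × 9.81 = 10.05525 kN/m³.
The plate makes 23.4° with the vertical, i.e. θ = 90° − 23.4° = 66.6° to the horizontal. Measuring y along the incline from the free-surface line, vertical depth h = y·sinθ with sinθ = 0.917755.
With the apex up, the centroid sits 2h/3 = 2 × 2.5/3 = 1.66667 m below the apex, so y_c = 1.09 + 1.66667 = 2.75667 m and h_c = 2.75667 × 0.917755 = 2.52995 m.
A = ½ × 2.4 × 2.5 = 3 m².
Resultant F = γ·h_c·A = 10.05525 × 2.52995 × 3 = 76.3178 kN.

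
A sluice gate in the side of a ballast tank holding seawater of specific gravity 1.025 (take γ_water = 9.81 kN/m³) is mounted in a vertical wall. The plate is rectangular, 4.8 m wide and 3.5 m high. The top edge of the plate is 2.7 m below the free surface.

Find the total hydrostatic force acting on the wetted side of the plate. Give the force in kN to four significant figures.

F ≈ 751.7 kN

γ = 1.025 × 9.81 = 10.05525 kN/m³.
The centroid lies 3.5/2 = 1.75 m below the top edge, so the centroid depth is h_c = 2.7 + 1.75 = 4.45 m.
A = 4.8 × 3.5 = 16.8 m².
Resultant F = γ·h_c·A = 10.05525 × 4.45 × 16.8 = 751.73 kN.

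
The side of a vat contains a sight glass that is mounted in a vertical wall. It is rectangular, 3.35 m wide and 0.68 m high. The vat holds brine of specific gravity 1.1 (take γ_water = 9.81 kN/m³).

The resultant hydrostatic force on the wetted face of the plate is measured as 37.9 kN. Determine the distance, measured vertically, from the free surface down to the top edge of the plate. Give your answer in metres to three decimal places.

γ = 1.1 × 9.81 = 10.791 kN/m³.
A = 3.35 × 0.68 = 2.278 m².
From F = γ·h_c·A, the centroid depth is h_c = 37.9/(10.791 × 2.278) = 1.54178 m.
The centroid lies 0.68/2 = 0.34 m below the top edge, so the top edge sits at h_top = 1.54178 − 0.34 = 1.20178 m below the surface.

d_top ≈ 1.202 m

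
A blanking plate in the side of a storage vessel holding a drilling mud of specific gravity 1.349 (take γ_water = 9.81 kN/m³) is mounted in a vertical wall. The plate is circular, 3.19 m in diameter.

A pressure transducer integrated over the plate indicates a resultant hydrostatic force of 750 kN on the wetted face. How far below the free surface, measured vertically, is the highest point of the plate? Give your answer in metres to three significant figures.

d_top ≈ 5.50 m

γ = 1.349 × 9.81 = 13.23369 kN/m³.
A = π(1.595)² = 7.99229 m².
From F = γ·h_c·A, the centroid depth is h_c = 750/(13.23369 × 7.99229) = 7.09103 m.
The centroid is at the centre, 1.595 m below the top of the plate, so the highest point sits at h_top = 7.09103 − 1.595 = 5.49603 m below the surface.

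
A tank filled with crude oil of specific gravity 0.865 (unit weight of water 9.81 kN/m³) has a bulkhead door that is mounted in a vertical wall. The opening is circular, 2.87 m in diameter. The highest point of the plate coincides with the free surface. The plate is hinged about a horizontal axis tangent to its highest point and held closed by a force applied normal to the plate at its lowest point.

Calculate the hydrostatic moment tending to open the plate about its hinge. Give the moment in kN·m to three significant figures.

M ≈ 141 kN·m

γ = 0.865 × 9.81 = 8.48565 kN/m³.
The centroid is at the centre, 1.435 m below the top of the plate, so the centroid depth is h_c = 1.435 m.
A = π(1.435)² = 6.46925 m².
Resultant F = γ·h_c·A = 8.48565 × 1.435 × 6.46925 = 78.7755 kN.
I_c = πr⁴/4 = π × 1.435⁴/4 = 3.33041 m⁴.
Centre of pressure: y_p = y_c + I_c/(y_c·A) = 1.435 + 3.33041/(1.435 × 6.46925) = 1.435 + 0.35875 = 1.79375 m along the plane.
The resultant acts 1.435 + 0.35875 = 1.79375 m (along the plate) below the hinge at the top edge, so the moment about the hinge is M = F × 1.79375 = 78.7755 × 1.79375 = 141.304 kN·m.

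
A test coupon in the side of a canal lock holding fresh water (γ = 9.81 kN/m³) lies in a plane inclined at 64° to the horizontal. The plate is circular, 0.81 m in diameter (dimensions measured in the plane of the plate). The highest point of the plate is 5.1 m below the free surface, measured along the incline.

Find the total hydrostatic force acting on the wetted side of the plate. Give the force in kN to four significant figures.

γ = 9.81 kN/m³.
Let θ = 64° be the plate's angle to the horizontal; measure y along the incline from where the plane meets the free surface. Vertical depth h = y·sinθ with sinθ = 0.898794.
The centroid is at the centre, 0.405 m below the top of the plate, so y_c = 5.1 + 0.405 = 5.505 m and h_c = 5.505 × 0.898794 = 4.94786 m.
A = π(0.405)² = 0.5153 m².
Resultant F = γ·h_c·A = 9.81 × 4.94786 × 0.5153 = 25.0119 kN.

F ≈ 25.01 kN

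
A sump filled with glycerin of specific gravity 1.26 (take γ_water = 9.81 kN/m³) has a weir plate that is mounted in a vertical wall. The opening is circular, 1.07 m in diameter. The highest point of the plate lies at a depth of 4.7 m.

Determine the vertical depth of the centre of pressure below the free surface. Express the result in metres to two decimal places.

γ = 1.26 × 9.81 = 12.3606 kN/m³.
The centroid is at the centre, 0.535 m below the top of the plate, so the centroid depth is h_c = 4.7 + 0.535 = 5.235 m.
A = π(0.535)² = 0.899202 m².
Resultant F = γ·h_c·A = 12.3606 × 5.235 × 0.899202 = 58.1853 kN.
I_c = πr⁴/4 = π × 0.535⁴/4 = 0.0643435 m⁴.
Centre of pressure: y_p = y_c + I_c/(y_c·A) = 5.235 + 0.0643435/(5.235 × 0.899202) = 5.235 + 0.0136688 = 5.24867 m along the plane.

h_p = 5.25 m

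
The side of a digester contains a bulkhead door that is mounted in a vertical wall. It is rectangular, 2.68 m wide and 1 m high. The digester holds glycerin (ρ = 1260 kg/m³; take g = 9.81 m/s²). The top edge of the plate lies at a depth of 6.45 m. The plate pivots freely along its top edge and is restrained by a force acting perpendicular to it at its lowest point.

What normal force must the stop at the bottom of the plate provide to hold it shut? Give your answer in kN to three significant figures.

γ = ρg = 1260 × 9.81 / 1000 = 12.3606 kN/m³.
The centroid lies 1/2 = 0.5 m below the top edge, so the centroid depth is h_c = 6.45 + 0.5 = 6.95 m.
A = 2.68 × 1 = 2.68 m².
Resultant F = γ·h_c·A = 12.3606 × 6.95 × 2.68 = 230.229 kN.
I_c = b·h³/12 = 2.68 × 1³/12 = 0.223333 m⁴.
Centre of pressure: y_p = y_c + I_c/(y_c·A) = 6.95 + 0.223333/(6.95 × 2.68) = 6.95 + 0.0119904 = 6.96199 m along the plane.
The resultant acts 0.5 + 0.0119904 = 0.51199 m (along the plate) below the hinge at the top edge, so the moment about the hinge is M = F × 0.51199 = 230.229 × 0.51199 = 117.875 kN·m.
A normal force at the bottom, 1 m from the hinge, must supply this moment: P = 117.875/1 = 117.875 kN.

P ≈ 118 kN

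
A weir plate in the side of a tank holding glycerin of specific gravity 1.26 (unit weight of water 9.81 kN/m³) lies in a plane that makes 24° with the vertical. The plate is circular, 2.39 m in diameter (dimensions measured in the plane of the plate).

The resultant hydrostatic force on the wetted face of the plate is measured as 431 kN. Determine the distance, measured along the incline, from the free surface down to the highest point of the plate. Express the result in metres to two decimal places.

y_top ≈ 7.31 m

γ = 1.26 × 9.81 = 12.3606 kN/m³.
A = π(1.195)² = 4.48627 m².
From F = γ·h_c·A, the centroid depth is h_c = 431/(12.3606 × 4.48627) = 7.77235 m.
The plate makes 24° with the vertical, i.e. θ = 90° − 24° = 66° to the horizontal. Measuring y along the incline from the free-surface line, vertical depth h = y·sinθ with sinθ = 0.913545.
Along the incline, y_c = h_c/sinθ = 7.77235/0.913545 = 8.5079 m.
The centroid is at the centre, 1.195 m below the top of the plate, so the highest point sits at y_top = 8.5079 − 1.195 = 7.3129 m along the incline.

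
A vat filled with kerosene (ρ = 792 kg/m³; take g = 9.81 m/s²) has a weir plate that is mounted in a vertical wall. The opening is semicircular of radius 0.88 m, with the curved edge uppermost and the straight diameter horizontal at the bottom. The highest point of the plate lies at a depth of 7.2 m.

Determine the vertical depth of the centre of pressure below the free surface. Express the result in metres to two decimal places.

γ = ρg = 792 × 9.81 / 1000 = 7.76952 kN/m³.
The centroid lies 4r/(3π) = 0.373484 m above the diameter, so r − 4r/(3π) = 0.88 − 0.373484 = 0.506516 m below the topmost point, so the centroid depth is h_c = 7.2 + 0.506516 = 7.70652 m.
A = πr²/2 = π × 0.88²/2 = 1.21642 m².
Resultant F = γ·h_c·A = 7.76952 × 7.70652 × 1.21642 = 72.8343 kN.
I_c = (π/8 − 8/(9π))·r⁴ = 0.109757 × 0.88⁴ = 0.0658208 m⁴.
Centre of pressure: y_p = y_c + I_c/(y_c·A) = 7.70652 + 0.0658208/(7.70652 × 1.21642) = 7.70652 + 0.00702136 = 7.71354 m along the plane.

h_p = 7.71 m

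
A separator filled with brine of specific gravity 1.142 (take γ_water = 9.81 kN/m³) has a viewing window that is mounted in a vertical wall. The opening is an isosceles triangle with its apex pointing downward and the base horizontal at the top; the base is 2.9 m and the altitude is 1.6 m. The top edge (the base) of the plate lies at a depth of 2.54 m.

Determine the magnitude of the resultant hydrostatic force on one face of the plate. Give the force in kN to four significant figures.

γ = 1.142 × 9.81 = 11.20302 kN/m³.
With the apex down, the centroid sits h/3 = 1.6/3 = 0.533333 m below the base (the top edge), so the centroid depth is h_c = 2.54 + 0.533333 = 3.07333 m.
A = ½ × 2.9 × 1.6 = 2.32 m².
Resultant F = γ·h_c·A = 11.20302 × 3.07333 × 2.32 = 79.8789 kN.

F ≈ 79.88 kN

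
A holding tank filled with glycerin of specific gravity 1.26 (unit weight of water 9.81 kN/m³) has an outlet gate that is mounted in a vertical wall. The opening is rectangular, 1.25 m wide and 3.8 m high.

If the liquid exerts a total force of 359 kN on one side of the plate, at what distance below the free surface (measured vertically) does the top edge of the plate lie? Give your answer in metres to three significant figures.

d_top ≈ 4.21 m

γ = 1.26 × 9.81 = 12.3606 kN/m³.
A = 1.25 × 3.8 = 4.75 m².
From F = γ·h_c·A, the centroid depth is h_c = 359/(12.3606 × 4.75) = 6.1145 m.
The centroid lies 3.8/2 = 1.9 m below the top edge, so the top edge sits at h_top = 6.1145 − 1.9 = 4.2145 m below the surface.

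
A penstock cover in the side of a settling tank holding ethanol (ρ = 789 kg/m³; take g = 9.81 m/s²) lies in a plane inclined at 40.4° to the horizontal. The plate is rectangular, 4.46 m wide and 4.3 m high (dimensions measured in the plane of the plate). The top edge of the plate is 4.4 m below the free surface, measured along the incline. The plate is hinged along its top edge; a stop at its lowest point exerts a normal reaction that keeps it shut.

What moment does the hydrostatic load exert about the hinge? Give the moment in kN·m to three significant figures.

γ = ρg = 789 × 9.81 / 1000 = 7.74009 kN/m³.
Let θ = 40.4° be the plate's angle to the horizontal; measure y along the incline from where the plane meets the free surface. Vertical depth h = y·sinθ with sinθ = 0.648120.
The centroid lies 4.3/2 = 2.15 m below the top edge, so y_c = 4.4 + 2.15 = 6.55 m and h_c = 6.55 × 0.648120 = 4.24519 m.
A = 4.46 × 4.3 = 19.178 m².
Resultant F = γ·h_c·A = 7.74009 × 4.24519 × 19.178 = 630.154 kN.
I_c = b·h³/12 = 4.46 × 4.3³/12 = 29.5501 m⁴.
Centre of pressure: y_p = y_c + I_c/(y_c·A) = 6.55 + 29.5501/(6.55 × 19.178) = 6.55 + 0.235242 = 6.78524 m along the plane.
The resultant acts 2.15 + 0.235242 = 2.38524 m (along the plate) below the hinge at the top edge, so the moment about the hinge is M = F × 2.38524 = 630.154 × 2.38524 = 1503.07 kN·m.

M ≈ 1500 kN·m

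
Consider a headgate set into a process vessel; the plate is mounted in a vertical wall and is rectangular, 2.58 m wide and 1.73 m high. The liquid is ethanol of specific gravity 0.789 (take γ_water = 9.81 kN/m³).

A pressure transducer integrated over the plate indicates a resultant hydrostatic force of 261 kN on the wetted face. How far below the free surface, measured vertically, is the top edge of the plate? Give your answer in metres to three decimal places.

d_top ≈ 6.690 m

γ = 0.789 × 9.81 = 7.74009 kN/m³.
A = 2.58 × 1.73 = 4.4634 m².
From F = γ·h_c·A, the centroid depth is h_c = 261/(7.74009 × 4.4634) = 7.5549 m.
The centroid lies 1.73/2 = 0.865 m below the top edge, so the top edge sits at h_top = 7.5549 − 0.865 = 6.6899 m below the surface.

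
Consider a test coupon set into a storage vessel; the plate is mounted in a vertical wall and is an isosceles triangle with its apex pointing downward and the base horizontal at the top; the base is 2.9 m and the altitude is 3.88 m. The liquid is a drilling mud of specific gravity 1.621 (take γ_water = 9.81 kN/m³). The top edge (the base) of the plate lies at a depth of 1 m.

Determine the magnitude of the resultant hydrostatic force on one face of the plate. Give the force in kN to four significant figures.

γ = 1.621 × 9.81 = 15.90201 kN/m³.
With the apex down, the centroid sits h/3 = 3.88/3 = 1.29333 m below the base (the top edge), so the centroid depth is h_c = 1 + 1.29333 = 2.29333 m.
A = ½ × 2.9 × 3.88 = 5.626 m².
Resultant F = γ·h_c·A = 15.90201 × 2.29333 × 5.626 = 205.172 kN.

F ≈ 205.2 kN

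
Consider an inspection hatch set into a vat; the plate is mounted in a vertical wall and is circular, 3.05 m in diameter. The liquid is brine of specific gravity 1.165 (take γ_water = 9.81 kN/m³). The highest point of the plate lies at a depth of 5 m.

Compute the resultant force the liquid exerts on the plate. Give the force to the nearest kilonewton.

F ≈ 545 kN

γ = 1.165 × 9.81 = 11.42865 kN/m³.
The centroid is at the centre, 1.525 m below the top of the plate, so the centroid depth is h_c = 5 + 1.525 = 6.525 m.
A = π(1.525)² = 7.30617 m².
Resultant F = γ·h_c·A = 11.42865 × 6.525 × 7.30617 = 544.835 kN.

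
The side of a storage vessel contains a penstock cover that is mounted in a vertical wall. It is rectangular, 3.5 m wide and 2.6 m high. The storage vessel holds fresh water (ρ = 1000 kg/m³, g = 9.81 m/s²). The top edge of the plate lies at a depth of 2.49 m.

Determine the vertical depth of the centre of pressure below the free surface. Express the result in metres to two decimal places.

γ = ρg = 1000 × 9.81 = 9810 N/m³ = 9.81 kN/m³.
The centroid lies 2.6/2 = 1.3 m below the top edge, so the centroid depth is h_c = 2.49 + 1.3 = 3.79 m.
A = 3.5 × 2.6 = 9.1 m².
Resultant F = γ·h_c·A = 9.81 × 3.79 × 9.1 = 338.337 kN.
I_c = b·h³/12 = 3.5 × 2.6³/12 = 5.12633 m⁴.
Centre of pressure: y_p = y_c + I_c/(y_c·A) = 3.79 + 5.12633/(3.79 × 9.1) = 3.79 + 0.148637 = 3.93864 m along the plane.

h_p = 3.94 m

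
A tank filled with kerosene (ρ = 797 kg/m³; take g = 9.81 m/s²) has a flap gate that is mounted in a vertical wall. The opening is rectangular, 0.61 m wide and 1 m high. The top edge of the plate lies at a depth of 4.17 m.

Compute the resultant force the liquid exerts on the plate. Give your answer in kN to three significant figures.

F ≈ 22.3 kN

γ = ρg = 797 × 9.81 / 1000 = 7.81857 kN/m³.
The centroid lies 1/2 = 0.5 m below the top edge, so the centroid depth is h_c = 4.17 + 0.5 = 4.67 m.
A = 0.61 × 1 = 0.61 m².
Resultant F = γ·h_c·A = 7.81857 × 4.67 × 0.61 = 22.2728 kN.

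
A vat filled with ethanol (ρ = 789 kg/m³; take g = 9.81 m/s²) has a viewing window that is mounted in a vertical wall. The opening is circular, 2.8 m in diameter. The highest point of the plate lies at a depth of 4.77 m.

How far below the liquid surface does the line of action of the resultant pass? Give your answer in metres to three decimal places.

γ = ρg = 789 × 9.81 / 1000 = 7.74009 kN/m³.
The centroid is at the centre, 1.4 m below the top of the plate, so the centroid depth is h_c = 4.77 + 1.4 = 6.17 m.
A = π(1.4)² = 6.15752 m².
Resultant F = γ·h_c·A = 7.74009 × 6.17 × 6.15752 = 294.061 kN.
I_c = πr⁴/4 = π × 1.4⁴/4 = 3.01719 m⁴.
Centre of pressure: y_p = y_c + I_c/(y_c·A) = 6.17 + 3.01719/(6.17 × 6.15752) = 6.17 + 0.0794167 = 6.24942 m along the plane.

h_p = 6.249 m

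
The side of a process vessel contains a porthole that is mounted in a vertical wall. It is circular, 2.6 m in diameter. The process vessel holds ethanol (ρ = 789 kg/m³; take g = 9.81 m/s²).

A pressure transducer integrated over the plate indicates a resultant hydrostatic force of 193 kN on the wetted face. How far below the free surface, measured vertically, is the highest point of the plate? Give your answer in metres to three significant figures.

γ = ρg = 789 × 9.81 / 1000 = 7.74009 kN/m³.
A = π(1.3)² = 5.30929 m².
From F = γ·h_c·A, the centroid depth is h_c = 193/(7.74009 × 5.30929) = 4.69651 m.
The centroid is at the centre, 1.3 m below the top of the plate, so the highest point sits at h_top = 4.69651 − 1.3 = 3.39651 m below the surface.

d_top ≈ 3.40 m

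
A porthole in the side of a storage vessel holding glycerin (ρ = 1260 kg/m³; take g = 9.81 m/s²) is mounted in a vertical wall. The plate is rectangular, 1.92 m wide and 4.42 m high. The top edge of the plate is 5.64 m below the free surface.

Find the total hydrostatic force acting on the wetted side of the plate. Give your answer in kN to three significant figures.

F ≈ 823 kN

γ = ρg = 1260 × 9.81 / 1000 = 12.3606 kN/m³.
The centroid lies 4.42/2 = 2.21 m below the top edge, so the centroid depth is h_c = 5.64 + 2.21 = 7.85 m.
A = 1.92 × 4.42 = 8.4864 m².
Resultant F = γ·h_c·A = 12.3606 × 7.85 × 8.4864 = 823.441 kN.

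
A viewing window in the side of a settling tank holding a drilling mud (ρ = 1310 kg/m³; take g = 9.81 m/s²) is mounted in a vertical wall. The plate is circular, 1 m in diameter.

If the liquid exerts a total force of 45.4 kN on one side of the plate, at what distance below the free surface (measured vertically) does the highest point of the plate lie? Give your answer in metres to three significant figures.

γ = ρg = 1310 × 9.81 / 1000 = 12.8511 kN/m³.
A = π(0.5)² = 0.785398 m².
From F = γ·h_c·A, the centroid depth is h_c = 45.4/(12.8511 × 0.785398) = 4.49807 m.
The centroid is at the centre, 0.5 m below the top of the plate, so the highest point sits at h_top = 4.49807 − 0.5 = 3.99807 m below the surface.

d_top ≈ 4.00 m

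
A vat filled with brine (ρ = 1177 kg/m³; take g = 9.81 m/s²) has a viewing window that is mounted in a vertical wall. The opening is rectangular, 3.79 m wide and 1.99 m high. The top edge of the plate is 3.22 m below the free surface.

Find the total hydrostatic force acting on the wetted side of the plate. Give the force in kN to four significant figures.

F ≈ 367.1 kN

γ = ρg = 1177 × 9.81 / 1000 = 11.54637 kN/m³.
The centroid lies 1.99/2 = 0.995 m below the top edge, so the centroid depth is h_c = 3.22 + 0.995 = 4.215 m.
A = 3.79 × 1.99 = 7.5421 m².
Resultant F = γ·h_c·A = 11.54637 × 4.215 × 7.5421 = 367.059 kN.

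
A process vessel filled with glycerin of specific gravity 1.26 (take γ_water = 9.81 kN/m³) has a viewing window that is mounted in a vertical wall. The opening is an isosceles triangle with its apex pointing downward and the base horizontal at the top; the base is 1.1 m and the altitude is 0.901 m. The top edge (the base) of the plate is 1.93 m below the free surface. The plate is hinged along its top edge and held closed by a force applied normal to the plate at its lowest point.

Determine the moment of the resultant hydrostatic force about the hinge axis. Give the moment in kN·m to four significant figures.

M ≈ 4.379 kN·m

γ = 1.26 × 9.81 = 12.3606 kN/m³.
With the apex down, the centroid sits h/3 = 0.901/3 = 0.300333 m below the base (the top edge), so the centroid depth is h_c = 1.93 + 0.300333 = 2.23033 m.
A = ½ × 1.1 × 0.901 = 0.49555 m².
Resultant F = γ·h_c·A = 12.3606 × 2.23033 × 0.49555 = 13.6614 kN.
I_c = b·h³/36 = 1.1 × 0.901³/36 = 0.0223493 m⁴.
Centre of pressure: y_p = y_c + I_c/(y_c·A) = 2.23033 + 0.0223493/(2.23033 × 0.49555) = 2.23033 + 0.0202212 = 2.25055 m along the plane.
The resultant acts 0.300333 + 0.0202212 = 0.320554 m (along the plate) below the hinge at the top edge, so the moment about the hinge is M = F × 0.320554 = 13.6614 × 0.320554 = 4.37922 kN·m.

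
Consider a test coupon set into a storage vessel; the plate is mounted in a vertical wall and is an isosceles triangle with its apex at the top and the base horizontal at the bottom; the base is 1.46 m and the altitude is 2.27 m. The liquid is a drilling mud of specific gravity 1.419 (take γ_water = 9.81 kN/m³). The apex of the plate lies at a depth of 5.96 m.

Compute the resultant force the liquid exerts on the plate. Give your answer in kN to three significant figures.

F ≈ 172 kN

γ = 1.419 × 9.81 = 13.92039 kN/m³.
With the apex up, the centroid sits 2h/3 = 2 × 2.27/3 = 1.51333 m below the apex, so the centroid depth is h_c = 5.96 + 1.51333 = 7.47333 m.
A = ½ × 1.46 × 2.27 = 1.6571 m².
Resultant F = γ·h_c·A = 13.92039 × 7.47333 × 1.6571 = 172.391 kN.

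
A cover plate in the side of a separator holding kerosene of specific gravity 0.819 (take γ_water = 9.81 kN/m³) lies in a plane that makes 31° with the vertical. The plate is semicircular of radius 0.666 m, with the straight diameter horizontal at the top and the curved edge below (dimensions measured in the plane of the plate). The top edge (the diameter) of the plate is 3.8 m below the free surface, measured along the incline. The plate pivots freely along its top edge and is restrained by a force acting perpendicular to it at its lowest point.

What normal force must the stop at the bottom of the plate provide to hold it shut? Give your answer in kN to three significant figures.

γ = 0.819 × 9.81 = 8.03439 kN/m³.
The plate makes 31° with the vertical, i.e. θ = 90° − 31° = 59° to the horizontal. Measuring y along the incline from the free-surface line, vertical depth h = y·sinθ with sinθ = 0.857167.
The centroid of a semicircle lies 4r/(3π) = 0.282659 m from the diameter, here below the top edge, so y_c = 3.8 + 0.282659 = 4.08266 m and h_c = 4.08266 × 0.857167 = 3.49952 m.
A = πr²/2 = π × 0.666²/2 = 0.696736 m².
Resultant F = γ·h_c·A = 8.03439 × 3.49952 × 0.696736 = 19.5898 kN.
I_c = (π/8 − 8/(9π))·r⁴ = 0.109757 × 0.666⁴ = 0.0215938 m⁴.
Centre of pressure: y_p = y_c + I_c/(y_c·A) = 4.08266 + 0.0215938/(4.08266 × 0.696736) = 4.08266 + 0.00759133 = 4.09025 m along the plane.
The resultant acts 0.282659 + 0.00759133 = 0.29025 m (along the plate) below the hinge at the top edge, so the moment about the hinge is M = F × 0.29025 = 19.5898 × 0.29025 = 5.68594 kN·m.
A normal force at the bottom, 0.666 m from the hinge, must supply this moment: P = 5.68594/0.666 = 8.53745 kN.

P ≈ 8.54 kN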